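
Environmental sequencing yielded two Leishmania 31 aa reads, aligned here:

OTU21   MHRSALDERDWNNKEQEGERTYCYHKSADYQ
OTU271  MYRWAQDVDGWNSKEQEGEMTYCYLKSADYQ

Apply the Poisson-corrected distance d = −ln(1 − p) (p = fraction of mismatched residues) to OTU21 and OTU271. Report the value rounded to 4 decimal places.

Differing sites — 2:H/Y; 4:S/W; 6:L/Q; 8:E/V; 9:R/D; 10:D/G; 13:N/S; 20:R/M; 25:H/L.
p = 9/31 = 0.290323.
d = −ln(1 − 0.290323) = −ln(0.709677) = 0.3429.

0.3429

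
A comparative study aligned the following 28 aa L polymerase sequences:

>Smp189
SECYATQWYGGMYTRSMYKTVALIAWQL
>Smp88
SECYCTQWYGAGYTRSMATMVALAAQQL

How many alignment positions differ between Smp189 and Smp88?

8

Differing sites — 5:A/C; 11:G/A; 12:M/G; 18:Y/A; 19:K/T; 20:T/M; 24:I/A; 26:W/Q.
That gives 8 mismatches out of 28 aligned sites, so the Hamming distance is 8.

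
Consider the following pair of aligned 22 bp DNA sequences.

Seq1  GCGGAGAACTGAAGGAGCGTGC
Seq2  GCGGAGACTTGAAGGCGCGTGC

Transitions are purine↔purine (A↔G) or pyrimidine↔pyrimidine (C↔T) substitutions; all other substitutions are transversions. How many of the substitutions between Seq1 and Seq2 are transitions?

The sequences differ at positions 8 (A/C, transversion), 9 (C/T, transition), 16 (A/C, transversion).
Of the 3 differences, 1 transition and 2 transversions, so the answer is 1.

1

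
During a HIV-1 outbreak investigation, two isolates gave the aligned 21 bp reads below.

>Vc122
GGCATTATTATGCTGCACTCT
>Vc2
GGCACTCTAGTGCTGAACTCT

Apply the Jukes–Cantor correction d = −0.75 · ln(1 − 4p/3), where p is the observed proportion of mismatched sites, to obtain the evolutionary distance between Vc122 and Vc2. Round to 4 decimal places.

0.2865

Mismatches occur at site 5 (T/C), site 7 (A/C), site 9 (T/A), site 10 (A/G), site 16 (C/A).
p = 5/21 = 0.238095.
d = −0.75 · ln(1 − (4/3)·0.238095) = −0.75 · ln(0.682540) = −0.75 · (-0.381934) = 0.2865.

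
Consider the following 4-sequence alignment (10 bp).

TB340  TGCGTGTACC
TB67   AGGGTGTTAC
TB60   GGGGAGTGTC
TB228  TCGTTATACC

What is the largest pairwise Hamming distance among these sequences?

Pairwise Hamming distances:
  TB340 vs TB67: 4
  TB340 vs TB60: 5
  TB340 vs TB228: 4
  TB67 vs TB60: 4
  TB67 vs TB228: 6
  TB60 vs TB228: 7
The largest is 7, between TB60 and TB228.

7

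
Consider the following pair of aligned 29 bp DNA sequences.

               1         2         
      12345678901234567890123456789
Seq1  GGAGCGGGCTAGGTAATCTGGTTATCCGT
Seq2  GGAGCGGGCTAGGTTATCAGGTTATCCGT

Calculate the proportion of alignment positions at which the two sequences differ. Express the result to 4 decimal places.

0.0690

Differing sites — 15:A/T; 19:T/A.
There are 2 differences over 29 sites, so p = 2/29 = 0.0690.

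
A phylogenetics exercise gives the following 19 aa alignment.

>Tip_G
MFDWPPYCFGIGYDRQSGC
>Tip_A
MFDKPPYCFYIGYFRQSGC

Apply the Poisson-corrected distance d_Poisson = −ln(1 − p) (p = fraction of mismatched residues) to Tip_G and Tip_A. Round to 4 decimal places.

The sequences differ at positions 4 (W/K), 10 (G/Y), 14 (D/F).
p = 3/19 = 0.157895.
d = −ln(1 − 0.157895) = −ln(0.842105) = 0.1719.

0.1719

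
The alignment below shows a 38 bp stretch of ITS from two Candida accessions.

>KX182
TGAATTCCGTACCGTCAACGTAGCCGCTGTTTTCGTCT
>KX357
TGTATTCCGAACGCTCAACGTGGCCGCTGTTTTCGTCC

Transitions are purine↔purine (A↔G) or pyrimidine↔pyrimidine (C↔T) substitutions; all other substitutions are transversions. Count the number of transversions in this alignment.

4

Mismatches occur at site 3 (A→T, transversion), site 10 (T→A, transversion), site 13 (C→G, transversion), site 14 (G→C, transversion), site 22 (A→G, transition), site 38 (T→C, transition).
Of the 6 differences, 2 transitions and 4 transversions, so the answer is 4.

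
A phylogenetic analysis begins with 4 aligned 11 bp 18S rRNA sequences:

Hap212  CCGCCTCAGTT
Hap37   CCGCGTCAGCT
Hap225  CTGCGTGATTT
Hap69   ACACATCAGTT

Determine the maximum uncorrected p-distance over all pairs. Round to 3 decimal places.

Pairwise Hamming distances:
  Hap212 vs Hap37: 2
  Hap212 vs Hap225: 4
  Hap212 vs Hap69: 3
  Hap37 vs Hap225: 4
  Hap37 vs Hap69: 4
  Hap225 vs Hap69: 6
The largest is 6 mismatches, between Hap225 and Hap69; p = 6/11 = 0.545.

0.545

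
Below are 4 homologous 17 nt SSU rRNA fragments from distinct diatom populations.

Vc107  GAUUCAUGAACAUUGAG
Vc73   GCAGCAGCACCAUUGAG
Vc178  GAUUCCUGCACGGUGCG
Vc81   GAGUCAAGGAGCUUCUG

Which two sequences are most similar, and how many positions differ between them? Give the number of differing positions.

5

Pairwise Hamming distances:
  Vc107 vs Vc73: 6
  Vc107 vs Vc178: 5
  Vc107 vs Vc81: 7
  Vc73 vs Vc178: 11
  Vc73 vs Vc81: 11
  Vc178 vs Vc81: 9
The smallest is 5, between Vc107 and Vc178.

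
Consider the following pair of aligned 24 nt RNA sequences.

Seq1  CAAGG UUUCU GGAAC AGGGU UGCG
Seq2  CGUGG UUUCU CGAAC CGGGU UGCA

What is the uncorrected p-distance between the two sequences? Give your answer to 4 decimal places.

Mismatches occur at site 2 (A→G), site 3 (A→U), site 11 (G→C), site 16 (A→C), site 24 (G→A).
There are 5 differences over 24 sites, so p = 5/24 = 0.2083.

0.2083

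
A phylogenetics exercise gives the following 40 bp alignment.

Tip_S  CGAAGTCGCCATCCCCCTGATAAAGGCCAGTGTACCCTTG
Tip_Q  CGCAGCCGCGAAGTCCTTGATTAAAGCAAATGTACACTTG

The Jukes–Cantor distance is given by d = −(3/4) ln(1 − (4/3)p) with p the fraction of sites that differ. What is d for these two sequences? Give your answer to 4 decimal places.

0.3831

Differing sites — 3:A/C; 6:T/C; 10:C/G; 12:T/A; 13:C/G; 14:C/T; 17:C/T; 22:A/T; 25:G/A; 28:C/A; 30:G/A; 36:C/A.
p = 12/40 = 0.300000.
d = −0.75 · ln(1 − (4/3)·0.300000) = −0.75 · ln(0.600000) = −0.75 · (-0.510826) = 0.3831.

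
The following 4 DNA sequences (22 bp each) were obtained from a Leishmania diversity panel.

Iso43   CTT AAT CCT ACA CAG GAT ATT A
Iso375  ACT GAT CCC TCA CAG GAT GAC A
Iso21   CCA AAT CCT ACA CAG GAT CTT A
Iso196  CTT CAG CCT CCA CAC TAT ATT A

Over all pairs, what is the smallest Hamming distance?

Pairwise Hamming distances:
  Iso43 vs Iso375: 8
  Iso43 vs Iso21: 3
  Iso43 vs Iso196: 5
  Iso375 vs Iso21: 8
  Iso375 vs Iso196: 11
  Iso21 vs Iso196: 8
The smallest is 3, between Iso43 and Iso21.

3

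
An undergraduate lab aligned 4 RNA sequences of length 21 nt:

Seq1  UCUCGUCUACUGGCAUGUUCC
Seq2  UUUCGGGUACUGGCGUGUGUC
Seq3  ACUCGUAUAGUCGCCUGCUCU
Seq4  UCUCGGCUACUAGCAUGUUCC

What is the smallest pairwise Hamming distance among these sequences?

Pairwise Hamming distances:
  Seq1 vs Seq2: 6
  Seq1 vs Seq3: 7
  Seq1 vs Seq4: 2
  Seq2 vs Seq3: 11
  Seq2 vs Seq4: 6
  Seq3 vs Seq4: 8
The smallest is 2, between Seq1 and Seq4.

2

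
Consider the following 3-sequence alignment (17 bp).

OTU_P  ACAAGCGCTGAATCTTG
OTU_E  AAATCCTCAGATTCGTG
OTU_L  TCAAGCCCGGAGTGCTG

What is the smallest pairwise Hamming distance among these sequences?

Pairwise Hamming distances:
  OTU_P vs OTU_E: 7
  OTU_P vs OTU_L: 6
  OTU_E vs OTU_L: 9
The smallest is 6, between OTU_P and OTU_L.

6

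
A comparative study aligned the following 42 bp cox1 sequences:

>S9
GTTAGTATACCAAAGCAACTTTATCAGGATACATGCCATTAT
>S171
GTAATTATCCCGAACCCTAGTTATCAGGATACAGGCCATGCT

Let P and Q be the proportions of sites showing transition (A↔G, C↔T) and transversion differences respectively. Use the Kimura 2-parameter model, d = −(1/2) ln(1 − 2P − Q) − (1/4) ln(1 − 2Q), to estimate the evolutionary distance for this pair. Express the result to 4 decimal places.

Mismatches occur at site 3 (T/A, transversion), site 5 (G/T, transversion), site 9 (A/C, transversion), site 12 (A/G, transition), site 15 (G/C, transversion), site 17 (A/C, transversion), site 18 (A/T, transversion), site 19 (C/A, transversion), site 20 (T/G, transversion), site 34 (T/G, transversion), site 40 (T/G, transversion), site 41 (A/C, transversion).
Of the 12 differences, 1 transition and 11 transversions over 42 sites: P = 1/42 = 0.023810, Q = 11/42 = 0.261905.
d = −0.5·ln(0.690475) − 0.25·ln(0.476190) = −0.5·(-0.370376) − 0.25·(-0.741938) = 0.3707.

0.3707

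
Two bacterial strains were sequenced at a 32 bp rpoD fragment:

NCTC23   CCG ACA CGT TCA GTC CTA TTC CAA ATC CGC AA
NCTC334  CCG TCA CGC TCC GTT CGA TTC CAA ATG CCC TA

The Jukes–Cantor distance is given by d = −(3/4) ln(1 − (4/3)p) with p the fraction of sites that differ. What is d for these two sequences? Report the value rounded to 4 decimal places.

The sequences differ at positions 4 (A/T), 9 (T/C), 12 (A/C), 15 (C/T), 17 (T/G), 27 (C/G), 29 (G/C), 31 (A/T).
p = 8/32 = 0.250000.
d = −0.75 · ln(1 − (4/3)·0.250000) = −0.75 · ln(0.666667) = −0.75 · (-0.405465) = 0.3041.

0.3041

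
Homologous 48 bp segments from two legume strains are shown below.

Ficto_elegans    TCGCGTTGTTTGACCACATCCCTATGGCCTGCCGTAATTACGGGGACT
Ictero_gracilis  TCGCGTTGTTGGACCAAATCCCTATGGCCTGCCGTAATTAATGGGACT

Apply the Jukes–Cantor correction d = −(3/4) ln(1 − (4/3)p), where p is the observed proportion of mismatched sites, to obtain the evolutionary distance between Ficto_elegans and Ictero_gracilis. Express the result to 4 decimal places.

Differing sites — 11:T/G; 17:C/A; 41:C/A; 42:G/T.
p = 4/48 = 0.083333.
d = −0.75 · ln(1 − (4/3)·0.083333) = −0.75 · ln(0.888889) = −0.75 · (-0.117783) = 0.0883.

0.0883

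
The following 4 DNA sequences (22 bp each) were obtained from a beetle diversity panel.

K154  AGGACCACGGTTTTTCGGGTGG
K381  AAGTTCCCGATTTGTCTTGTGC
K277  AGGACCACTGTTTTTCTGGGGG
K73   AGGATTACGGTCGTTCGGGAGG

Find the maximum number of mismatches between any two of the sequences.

12

Pairwise Hamming distances:
  K154 vs K381: 9
  K154 vs K277: 3
  K154 vs K73: 5
  K381 vs K277: 10
  K381 vs K73: 12
  K277 vs K73: 7
The largest is 12, between K381 and K73.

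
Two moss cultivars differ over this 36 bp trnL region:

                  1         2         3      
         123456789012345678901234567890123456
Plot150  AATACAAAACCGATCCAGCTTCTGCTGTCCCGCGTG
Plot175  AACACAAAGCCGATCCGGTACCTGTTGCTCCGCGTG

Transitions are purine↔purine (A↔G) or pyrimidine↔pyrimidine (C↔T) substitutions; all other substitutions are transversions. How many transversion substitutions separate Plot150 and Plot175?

1

Differing sites — 3:T/C (Ti); 9:A/G (Ti); 17:A/G (Ti); 19:C/T (Ti); 20:T/A (Tv); 21:T/C (Ti); 25:C/T (Ti); 28:T/C (Ti); 29:C/T (Ti).
Of the 9 differences, 8 transitions and 1 transversion, so the answer is 1.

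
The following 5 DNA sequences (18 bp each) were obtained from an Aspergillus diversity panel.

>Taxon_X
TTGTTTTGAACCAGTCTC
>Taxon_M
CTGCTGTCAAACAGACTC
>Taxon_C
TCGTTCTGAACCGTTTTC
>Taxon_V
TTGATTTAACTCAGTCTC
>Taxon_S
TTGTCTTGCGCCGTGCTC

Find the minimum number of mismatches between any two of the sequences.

4

Pairwise Hamming distances:
  Taxon_X vs Taxon_M: 6
  Taxon_X vs Taxon_C: 5
  Taxon_X vs Taxon_V: 4
  Taxon_X vs Taxon_S: 6
  Taxon_M vs Taxon_C: 10
  Taxon_M vs Taxon_V: 7
  Taxon_M vs Taxon_S: 11
  Taxon_C vs Taxon_V: 9
  Taxon_C vs Taxon_S: 7
  Taxon_V vs Taxon_S: 9
The smallest is 4, between Taxon_X and Taxon_V.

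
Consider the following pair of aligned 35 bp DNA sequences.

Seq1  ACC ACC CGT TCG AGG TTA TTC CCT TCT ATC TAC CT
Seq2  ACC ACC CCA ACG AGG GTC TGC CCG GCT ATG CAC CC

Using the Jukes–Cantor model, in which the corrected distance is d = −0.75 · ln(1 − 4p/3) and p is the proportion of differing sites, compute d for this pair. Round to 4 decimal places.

Mismatches occur at site 8 (G↔C), site 9 (T↔A), site 10 (T↔A), site 16 (T↔G), site 18 (A↔C), site 20 (T↔G), site 24 (T↔G), site 25 (T↔G), site 30 (C↔G), site 31 (T↔C), site 35 (T↔C).
p = 11/35 = 0.314286.
d = −0.75 · ln(1 − (4/3)·0.314286) = −0.75 · ln(0.580952) = −0.75 · (-0.543087) = 0.4073.

0.4073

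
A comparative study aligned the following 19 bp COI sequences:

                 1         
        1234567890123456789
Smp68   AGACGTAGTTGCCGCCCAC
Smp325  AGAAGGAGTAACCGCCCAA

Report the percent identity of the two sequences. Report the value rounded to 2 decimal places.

The sequences differ at positions 4 (C/A), 6 (T/G), 10 (T/A), 11 (G/A), 19 (C/A).
14 of the 19 sites match, so the percent identity is 14/19 × 100 = 73.68%.

73.68%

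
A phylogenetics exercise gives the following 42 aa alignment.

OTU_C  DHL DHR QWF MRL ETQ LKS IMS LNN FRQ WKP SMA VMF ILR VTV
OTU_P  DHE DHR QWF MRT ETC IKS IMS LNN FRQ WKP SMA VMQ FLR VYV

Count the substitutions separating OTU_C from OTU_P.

7

The sequences differ at positions 3 (L/E), 12 (L/T), 15 (Q/C), 16 (L/I), 36 (F/Q), 37 (I/F), 41 (T/Y).
That gives 7 mismatches out of 42 aligned sites, so the Hamming distance is 7.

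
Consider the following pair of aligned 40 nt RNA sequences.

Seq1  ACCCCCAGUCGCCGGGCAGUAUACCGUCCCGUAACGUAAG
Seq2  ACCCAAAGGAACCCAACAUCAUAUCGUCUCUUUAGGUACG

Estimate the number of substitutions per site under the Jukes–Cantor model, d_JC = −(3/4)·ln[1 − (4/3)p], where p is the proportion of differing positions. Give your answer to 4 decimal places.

The sequences differ at positions 5 (C/A), 6 (C/A), 9 (U/G), 10 (C/A), 11 (G/A), 14 (G/C), 15 (G/A), 16 (G/A), 19 (G/U), 20 (U/C), 24 (C/U), 29 (C/U), 31 (G/U), 33 (A/U), 35 (C/G), 39 (A/C).
p = 16/40 = 0.400000.
d = −0.75 · ln(1 − (4/3)·0.400000) = −0.75 · ln(0.466667) = −0.75 · (-0.762139) = 0.5716.

0.5716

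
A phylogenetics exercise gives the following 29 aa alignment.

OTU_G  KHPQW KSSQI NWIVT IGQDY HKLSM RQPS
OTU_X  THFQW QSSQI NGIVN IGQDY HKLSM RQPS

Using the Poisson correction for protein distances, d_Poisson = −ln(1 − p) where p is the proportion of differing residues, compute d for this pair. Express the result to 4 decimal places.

0.1892

The sequences differ at positions 1 (K/T), 3 (P/F), 6 (K/Q), 12 (W/G), 15 (T/N).
p = 5/29 = 0.172414.
d = −ln(1 − 0.172414) = −ln(0.827586) = 0.1892.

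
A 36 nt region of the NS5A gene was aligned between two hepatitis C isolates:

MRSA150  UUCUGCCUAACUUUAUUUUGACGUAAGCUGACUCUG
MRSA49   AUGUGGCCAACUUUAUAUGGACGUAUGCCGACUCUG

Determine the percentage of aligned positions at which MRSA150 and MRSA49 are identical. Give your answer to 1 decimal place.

Mismatches occur at site 1 (U/A), site 3 (C/G), site 6 (C/G), site 8 (U/C), site 17 (U/A), site 19 (U/G), site 26 (A/U), site 29 (U/C).
28 of the 36 sites match, so the percent identity is 28/36 × 100 = 77.8%.

77.8%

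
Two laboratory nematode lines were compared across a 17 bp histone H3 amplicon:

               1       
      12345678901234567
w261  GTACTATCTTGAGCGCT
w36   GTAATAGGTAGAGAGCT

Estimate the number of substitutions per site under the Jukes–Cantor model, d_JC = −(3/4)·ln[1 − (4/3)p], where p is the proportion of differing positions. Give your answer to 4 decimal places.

0.3734

Mismatches occur at site 4 (C/A), site 7 (T/G), site 8 (C/G), site 10 (T/A), site 14 (C/A).
p = 5/17 = 0.294118.
d = −0.75 · ln(1 − (4/3)·0.294118) = −0.75 · ln(0.607843) = −0.75 · (-0.497839) = 0.3734.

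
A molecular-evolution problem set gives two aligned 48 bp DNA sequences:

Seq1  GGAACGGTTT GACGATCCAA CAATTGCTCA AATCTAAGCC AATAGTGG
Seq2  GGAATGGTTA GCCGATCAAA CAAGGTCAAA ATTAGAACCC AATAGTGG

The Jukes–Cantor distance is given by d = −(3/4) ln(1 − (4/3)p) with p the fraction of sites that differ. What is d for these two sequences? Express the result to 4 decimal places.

0.3360

Differing sites — 5:C/T; 10:T/A; 12:A/C; 18:C/A; 24:T/G; 25:T/G; 26:G/T; 28:T/A; 29:C/A; 32:A/T; 34:C/A; 35:T/G; 38:G/C.
p = 13/48 = 0.270833.
d = −0.75 · ln(1 − (4/3)·0.270833) = −0.75 · ln(0.638889) = −0.75 · (-0.448025) = 0.3360.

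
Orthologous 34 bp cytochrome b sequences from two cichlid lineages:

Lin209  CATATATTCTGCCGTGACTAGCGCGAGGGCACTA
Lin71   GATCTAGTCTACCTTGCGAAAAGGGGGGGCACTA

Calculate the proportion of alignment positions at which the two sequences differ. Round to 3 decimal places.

The sequences differ at positions 1 (C/G), 4 (A/C), 7 (T/G), 11 (G/A), 14 (G/T), 17 (A/C), 18 (C/G), 19 (T/A), 21 (G/A), 22 (C/A), 24 (C/G), 26 (A/G).
There are 12 differences over 34 sites, so p = 12/34 = 0.353.

0.353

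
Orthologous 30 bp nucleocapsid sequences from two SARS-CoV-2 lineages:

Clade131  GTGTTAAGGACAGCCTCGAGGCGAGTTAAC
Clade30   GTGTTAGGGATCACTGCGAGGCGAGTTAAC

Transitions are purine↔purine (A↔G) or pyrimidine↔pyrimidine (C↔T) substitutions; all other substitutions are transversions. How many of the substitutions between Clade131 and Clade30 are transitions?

4

The sequences differ at positions 7 (A/G, transition), 11 (C/T, transition), 12 (A/C, transversion), 13 (G/A, transition), 15 (C/T, transition), 16 (T/G, transversion).
Of the 6 differences, 4 transitions and 2 transversions, so the answer is 4.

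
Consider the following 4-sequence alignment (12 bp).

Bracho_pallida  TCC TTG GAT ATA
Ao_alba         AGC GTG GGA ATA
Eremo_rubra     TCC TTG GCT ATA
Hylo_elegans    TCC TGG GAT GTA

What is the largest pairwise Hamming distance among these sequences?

7

Pairwise Hamming distances:
  Bracho_pallida vs Ao_alba: 5
  Bracho_pallida vs Eremo_rubra: 1
  Bracho_pallida vs Hylo_elegans: 2
  Ao_alba vs Eremo_rubra: 5
  Ao_alba vs Hylo_elegans: 7
  Eremo_rubra vs Hylo_elegans: 3
The largest is 7, between Ao_alba and Hylo_elegans.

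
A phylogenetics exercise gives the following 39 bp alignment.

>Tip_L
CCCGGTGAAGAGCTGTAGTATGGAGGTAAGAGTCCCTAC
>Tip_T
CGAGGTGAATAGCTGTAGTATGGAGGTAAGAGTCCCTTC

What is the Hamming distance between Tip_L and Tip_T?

Mismatches occur at site 2 (C/G), site 3 (C/A), site 10 (G/T), site 38 (A/T).
That gives 4 mismatches out of 39 aligned sites, so the Hamming distance is 4.

4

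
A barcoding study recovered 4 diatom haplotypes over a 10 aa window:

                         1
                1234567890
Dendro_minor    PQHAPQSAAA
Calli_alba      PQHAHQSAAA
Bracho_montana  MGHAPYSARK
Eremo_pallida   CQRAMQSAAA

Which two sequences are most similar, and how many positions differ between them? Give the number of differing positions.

Pairwise Hamming distances:
  Dendro_minor vs Calli_alba: 1
  Dendro_minor vs Bracho_montana: 5
  Dendro_minor vs Eremo_pallida: 3
  Calli_alba vs Bracho_montana: 6
  Calli_alba vs Eremo_pallida: 3
  Bracho_montana vs Eremo_pallida: 7
The smallest is 1, between Dendro_minor and Calli_alba.

1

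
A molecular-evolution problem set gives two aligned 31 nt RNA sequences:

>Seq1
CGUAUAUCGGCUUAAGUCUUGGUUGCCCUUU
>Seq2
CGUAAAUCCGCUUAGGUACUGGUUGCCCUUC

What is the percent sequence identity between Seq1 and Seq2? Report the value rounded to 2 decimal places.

80.65%

Differing sites — 5:U/A; 9:G/C; 15:A/G; 18:C/A; 19:U/C; 31:U/C.
25 of the 31 sites match, so the percent identity is 25/31 × 100 = 80.65%.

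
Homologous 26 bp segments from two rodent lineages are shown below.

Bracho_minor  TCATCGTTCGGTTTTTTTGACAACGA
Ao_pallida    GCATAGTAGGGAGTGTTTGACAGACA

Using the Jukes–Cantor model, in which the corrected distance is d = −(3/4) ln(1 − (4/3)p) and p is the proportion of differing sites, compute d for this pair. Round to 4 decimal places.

The sequences differ at positions 1 (T/G), 5 (C/A), 8 (T/A), 9 (C/G), 12 (T/A), 13 (T/G), 15 (T/G), 23 (A/G), 24 (C/A), 25 (G/C).
p = 10/26 = 0.384615.
d = −0.75 · ln(1 − (4/3)·0.384615) = −0.75 · ln(0.487180) = −0.75 · (-0.719122) = 0.5393.

0.5393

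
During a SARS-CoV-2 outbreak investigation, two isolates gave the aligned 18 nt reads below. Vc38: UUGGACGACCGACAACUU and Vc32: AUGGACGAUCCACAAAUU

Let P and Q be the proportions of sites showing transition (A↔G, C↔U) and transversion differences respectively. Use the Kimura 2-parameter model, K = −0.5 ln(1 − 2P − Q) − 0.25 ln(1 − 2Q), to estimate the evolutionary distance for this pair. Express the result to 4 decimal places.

0.2641

Mismatches occur at site 1 (U→A, transversion), site 9 (C→U, transition), site 11 (G→C, transversion), site 16 (C→A, transversion).
Of the 4 differences, 1 transition and 3 transversions over 18 sites: P = 1/18 = 0.055556, Q = 3/18 = 0.166667.
d = −0.5·ln(0.722221) − 0.25·ln(0.666666) = −0.5·(-0.325424) − 0.25·(-0.405466) = 0.2641.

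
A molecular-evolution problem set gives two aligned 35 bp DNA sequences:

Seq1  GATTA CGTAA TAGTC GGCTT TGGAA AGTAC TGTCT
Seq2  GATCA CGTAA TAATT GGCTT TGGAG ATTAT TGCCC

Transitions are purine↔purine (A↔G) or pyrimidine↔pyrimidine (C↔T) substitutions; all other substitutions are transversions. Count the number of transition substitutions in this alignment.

7

Mismatches occur at site 4 (T/C, transition), site 13 (G/A, transition), site 15 (C/T, transition), site 25 (A/G, transition), site 27 (G/T, transversion), site 30 (C/T, transition), site 33 (T/C, transition), site 35 (T/C, transition).
Of the 8 differences, 7 transitions and 1 transversion, so the answer is 7.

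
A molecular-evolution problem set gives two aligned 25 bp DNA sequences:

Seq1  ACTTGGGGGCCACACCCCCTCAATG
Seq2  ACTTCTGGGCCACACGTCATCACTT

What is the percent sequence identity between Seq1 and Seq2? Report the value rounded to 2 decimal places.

Mismatches occur at site 5 (G↔C), site 6 (G↔T), site 16 (C↔G), site 17 (C↔T), site 19 (C↔A), site 23 (A↔C), site 25 (G↔T).
18 of the 25 sites match, so the percent identity is 18/25 × 100 = 72.00%.

72.00%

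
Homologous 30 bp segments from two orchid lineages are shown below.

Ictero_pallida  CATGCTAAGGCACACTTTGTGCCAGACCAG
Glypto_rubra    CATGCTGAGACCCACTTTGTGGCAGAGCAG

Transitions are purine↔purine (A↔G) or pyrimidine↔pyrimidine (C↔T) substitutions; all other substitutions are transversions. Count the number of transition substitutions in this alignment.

2

Differing sites — 7:A/G (Ti); 10:G/A (Ti); 12:A/C (Tv); 22:C/G (Tv); 27:C/G (Tv).
Of the 5 differences, 2 transitions and 3 transversions, so the answer is 2.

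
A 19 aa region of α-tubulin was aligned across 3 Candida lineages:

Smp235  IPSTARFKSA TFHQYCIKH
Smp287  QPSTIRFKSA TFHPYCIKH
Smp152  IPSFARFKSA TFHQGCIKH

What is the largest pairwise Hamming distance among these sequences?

5

Pairwise Hamming distances:
  Smp235 vs Smp287: 3
  Smp235 vs Smp152: 2
  Smp287 vs Smp152: 5
The largest is 5, between Smp287 and Smp152.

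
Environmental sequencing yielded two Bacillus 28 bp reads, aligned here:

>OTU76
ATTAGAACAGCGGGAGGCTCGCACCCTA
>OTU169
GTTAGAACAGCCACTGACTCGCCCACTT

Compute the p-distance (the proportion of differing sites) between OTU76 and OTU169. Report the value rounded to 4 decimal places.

The sequences differ at positions 1 (A/G), 12 (G/C), 13 (G/A), 14 (G/C), 15 (A/T), 17 (G/A), 23 (A/C), 25 (C/A), 28 (A/T).
There are 9 differences over 28 sites, so p = 9/28 = 0.3214.

0.3214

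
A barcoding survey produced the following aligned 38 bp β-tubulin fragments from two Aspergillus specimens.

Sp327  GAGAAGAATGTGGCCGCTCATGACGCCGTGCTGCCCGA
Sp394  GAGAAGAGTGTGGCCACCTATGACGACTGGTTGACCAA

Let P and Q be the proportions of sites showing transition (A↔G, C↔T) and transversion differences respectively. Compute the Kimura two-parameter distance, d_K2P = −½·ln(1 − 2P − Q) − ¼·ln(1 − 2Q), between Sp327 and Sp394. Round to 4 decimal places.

0.3324

The sequences differ at positions 8 (A/G, transition), 16 (G/A, transition), 18 (T/C, transition), 19 (C/T, transition), 26 (C/A, transversion), 28 (G/T, transversion), 29 (T/G, transversion), 31 (C/T, transition), 34 (C/A, transversion), 37 (G/A, transition).
Of the 10 differences, 6 transitions and 4 transversions over 38 sites: P = 6/38 = 0.157895, Q = 4/38 = 0.105263.
d = −0.5·ln(0.578947) − 0.25·ln(0.789474) = −0.5·(-0.546544) − 0.25·(-0.236388) = 0.3324.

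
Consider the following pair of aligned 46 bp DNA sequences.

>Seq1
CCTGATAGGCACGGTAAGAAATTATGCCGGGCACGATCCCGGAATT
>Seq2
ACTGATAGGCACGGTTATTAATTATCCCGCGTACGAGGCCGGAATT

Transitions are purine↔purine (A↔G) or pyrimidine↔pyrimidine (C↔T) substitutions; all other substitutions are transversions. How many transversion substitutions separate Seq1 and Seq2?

The sequences differ at positions 1 (C/A, transversion), 16 (A/T, transversion), 18 (G/T, transversion), 19 (A/T, transversion), 26 (G/C, transversion), 30 (G/C, transversion), 32 (C/T, transition), 37 (T/G, transversion), 38 (C/G, transversion).
Of the 9 differences, 1 transition and 8 transversions, so the answer is 8.

8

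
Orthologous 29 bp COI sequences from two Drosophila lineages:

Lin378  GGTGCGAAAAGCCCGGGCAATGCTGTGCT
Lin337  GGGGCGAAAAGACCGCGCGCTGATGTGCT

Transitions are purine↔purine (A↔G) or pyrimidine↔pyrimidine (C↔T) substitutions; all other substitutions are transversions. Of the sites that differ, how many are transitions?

Mismatches occur at site 3 (T/G, transversion), site 12 (C/A, transversion), site 16 (G/C, transversion), site 19 (A/G, transition), site 20 (A/C, transversion), site 23 (C/A, transversion).
Of the 6 differences, 1 transition and 5 transversions, so the answer is 1.

1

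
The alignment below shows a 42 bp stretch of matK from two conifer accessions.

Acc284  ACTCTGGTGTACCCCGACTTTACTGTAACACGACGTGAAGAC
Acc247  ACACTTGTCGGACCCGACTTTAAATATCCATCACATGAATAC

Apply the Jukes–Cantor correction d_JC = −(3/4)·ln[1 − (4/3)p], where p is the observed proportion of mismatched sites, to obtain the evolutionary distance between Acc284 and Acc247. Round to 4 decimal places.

Mismatches occur at site 3 (T/A), site 6 (G/T), site 9 (G/C), site 10 (T/G), site 11 (A/G), site 12 (C/A), site 23 (C/A), site 24 (T/A), site 25 (G/T), site 26 (T/A), site 27 (A/T), site 28 (A/C), site 31 (C/T), site 32 (G/C), site 35 (G/A), site 40 (G/T).
p = 16/42 = 0.380952.
d = −0.75 · ln(1 − (4/3)·0.380952) = −0.75 · ln(0.492064) = −0.75 · (-0.709146) = 0.5319.

0.5319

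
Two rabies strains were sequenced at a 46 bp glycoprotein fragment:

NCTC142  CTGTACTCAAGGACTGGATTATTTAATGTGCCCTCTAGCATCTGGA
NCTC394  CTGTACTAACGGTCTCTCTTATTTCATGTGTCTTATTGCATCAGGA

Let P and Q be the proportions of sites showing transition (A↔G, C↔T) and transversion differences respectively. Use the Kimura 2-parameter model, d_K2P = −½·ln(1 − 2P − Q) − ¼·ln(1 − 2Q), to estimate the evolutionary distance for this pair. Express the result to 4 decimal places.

0.3241

Mismatches occur at site 8 (C→A, transversion), site 10 (A→C, transversion), site 13 (A→T, transversion), site 16 (G→C, transversion), site 17 (G→T, transversion), site 18 (A→C, transversion), site 25 (A→C, transversion), site 31 (C→T, transition), site 33 (C→T, transition), site 35 (C→A, transversion), site 37 (A→T, transversion), site 43 (T→A, transversion).
Of the 12 differences, 2 transitions and 10 transversions over 46 sites: P = 2/46 = 0.043478, Q = 10/46 = 0.217391.
d = −0.5·ln(0.695653) − 0.25·ln(0.565218) = −0.5·(-0.362904) − 0.25·(-0.570544) = 0.3241.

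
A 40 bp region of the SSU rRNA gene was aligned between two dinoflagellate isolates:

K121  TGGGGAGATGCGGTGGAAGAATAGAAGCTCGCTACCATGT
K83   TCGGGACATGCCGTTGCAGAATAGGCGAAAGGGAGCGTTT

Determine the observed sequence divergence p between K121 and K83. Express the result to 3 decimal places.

Mismatches occur at site 2 (G→C), site 7 (G→C), site 12 (G→C), site 15 (G→T), site 17 (A→C), site 25 (A→G), site 26 (A→C), site 28 (C→A), site 29 (T→A), site 30 (C→A), site 32 (C→G), site 33 (T→G), site 35 (C→G), site 37 (A→G), site 39 (G→T).
There are 15 differences over 40 sites, so p = 15/40 = 0.375.

0.375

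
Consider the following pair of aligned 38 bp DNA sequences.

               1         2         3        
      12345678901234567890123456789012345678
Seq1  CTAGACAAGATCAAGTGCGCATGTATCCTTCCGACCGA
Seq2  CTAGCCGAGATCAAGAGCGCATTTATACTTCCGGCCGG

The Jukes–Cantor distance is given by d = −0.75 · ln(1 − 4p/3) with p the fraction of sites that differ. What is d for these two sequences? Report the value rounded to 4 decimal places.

Mismatches occur at site 5 (A/C), site 7 (A/G), site 16 (T/A), site 23 (G/T), site 27 (C/A), site 34 (A/G), site 38 (A/G).
p = 7/38 = 0.184211.
d = −0.75 · ln(1 − (4/3)·0.184211) = −0.75 · ln(0.754385) = −0.75 · (-0.281852) = 0.2114.

0.2114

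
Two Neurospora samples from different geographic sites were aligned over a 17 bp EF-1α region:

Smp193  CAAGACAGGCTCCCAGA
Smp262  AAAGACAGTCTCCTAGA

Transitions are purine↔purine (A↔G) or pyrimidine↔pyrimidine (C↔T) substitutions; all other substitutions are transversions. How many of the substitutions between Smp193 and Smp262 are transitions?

1

Mismatches occur at site 1 (C/A, transversion), site 9 (G/T, transversion), site 14 (C/T, transition).
Of the 3 differences, 1 transition and 2 transversions, so the answer is 1.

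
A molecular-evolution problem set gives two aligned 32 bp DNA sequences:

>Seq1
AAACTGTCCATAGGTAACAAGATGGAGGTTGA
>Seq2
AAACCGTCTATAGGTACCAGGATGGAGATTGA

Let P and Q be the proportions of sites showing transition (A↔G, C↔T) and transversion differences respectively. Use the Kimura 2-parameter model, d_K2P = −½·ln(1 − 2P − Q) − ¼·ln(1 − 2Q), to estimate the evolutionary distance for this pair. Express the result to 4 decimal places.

The sequences differ at positions 5 (T/C, transition), 9 (C/T, transition), 17 (A/C, transversion), 20 (A/G, transition), 28 (G/A, transition).
Of the 5 differences, 4 transitions and 1 transversion over 32 sites: P = 4/32 = 0.125000, Q = 1/32 = 0.031250.
d = −0.5·ln(0.718750) − 0.25·ln(0.937500) = −0.5·(-0.330242) − 0.25·(-0.064539) = 0.1813.

0.1813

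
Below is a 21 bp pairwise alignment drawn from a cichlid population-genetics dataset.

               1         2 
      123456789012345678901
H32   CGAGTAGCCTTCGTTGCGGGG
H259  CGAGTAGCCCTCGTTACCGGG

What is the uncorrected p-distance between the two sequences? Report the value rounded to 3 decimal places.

The sequences differ at positions 10 (T/C), 16 (G/A), 18 (G/C).
There are 3 differences over 21 sites, so p = 3/21 = 0.143.

0.143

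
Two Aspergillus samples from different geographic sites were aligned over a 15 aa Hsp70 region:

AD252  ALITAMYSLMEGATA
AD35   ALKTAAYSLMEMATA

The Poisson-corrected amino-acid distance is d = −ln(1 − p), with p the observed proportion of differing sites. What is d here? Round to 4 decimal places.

Differing sites — 3:I/K; 6:M/A; 12:G/M.
p = 3/15 = 0.200000.
d = −ln(1 − 0.200000) = −ln(0.800000) = 0.2231.

0.2231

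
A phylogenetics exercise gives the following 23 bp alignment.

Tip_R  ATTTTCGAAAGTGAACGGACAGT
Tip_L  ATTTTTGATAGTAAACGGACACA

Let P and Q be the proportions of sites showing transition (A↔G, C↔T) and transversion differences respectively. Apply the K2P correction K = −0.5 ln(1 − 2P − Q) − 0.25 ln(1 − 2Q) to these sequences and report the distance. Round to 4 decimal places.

Differing sites — 6:C/T (Ti); 9:A/T (Tv); 13:G/A (Ti); 22:G/C (Tv); 23:T/A (Tv).
Of the 5 differences, 2 transitions and 3 transversions over 23 sites: P = 2/23 = 0.086957, Q = 3/23 = 0.130435.
d = −0.5·ln(0.695651) − 0.25·ln(0.739130) = −0.5·(-0.362907) − 0.25·(-0.302281) = 0.2570.

0.2570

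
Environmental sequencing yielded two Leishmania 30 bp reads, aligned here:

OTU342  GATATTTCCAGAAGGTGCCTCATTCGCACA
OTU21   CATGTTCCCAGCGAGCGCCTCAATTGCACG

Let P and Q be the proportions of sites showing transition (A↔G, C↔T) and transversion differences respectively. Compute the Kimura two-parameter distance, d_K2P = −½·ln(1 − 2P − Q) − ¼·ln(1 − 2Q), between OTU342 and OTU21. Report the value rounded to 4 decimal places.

Differing sites — 1:G/C (Tv); 4:A/G (Ti); 7:T/C (Ti); 12:A/C (Tv); 13:A/G (Ti); 14:G/A (Ti); 16:T/C (Ti); 23:T/A (Tv); 25:C/T (Ti); 30:A/G (Ti).
Of the 10 differences, 7 transitions and 3 transversions over 30 sites: P = 7/30 = 0.233333, Q = 3/30 = 0.100000.
d = −0.5·ln(0.433334) − 0.25·ln(0.800000) = −0.5·(-0.836246) − 0.25·(-0.223144) = 0.4739.

0.4739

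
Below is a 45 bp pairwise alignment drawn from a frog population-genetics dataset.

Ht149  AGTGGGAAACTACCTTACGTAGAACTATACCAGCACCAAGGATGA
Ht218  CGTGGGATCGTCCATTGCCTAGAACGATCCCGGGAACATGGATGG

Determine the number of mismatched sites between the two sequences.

15

The sequences differ at positions 1 (A/C), 8 (A/T), 9 (A/C), 10 (C/G), 12 (A/C), 14 (C/A), 17 (A/G), 19 (G/C), 26 (T/G), 29 (A/C), 32 (A/G), 34 (C/G), 36 (C/A), 39 (A/T), 45 (A/G).
That gives 15 mismatches out of 45 aligned sites, so the Hamming distance is 15.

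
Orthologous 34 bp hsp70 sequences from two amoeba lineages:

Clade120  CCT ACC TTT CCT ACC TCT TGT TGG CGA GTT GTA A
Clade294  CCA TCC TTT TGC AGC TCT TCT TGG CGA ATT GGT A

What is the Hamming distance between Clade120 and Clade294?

10

Mismatches occur at site 3 (T→A), site 4 (A→T), site 10 (C→T), site 11 (C→G), site 12 (T→C), site 14 (C→G), site 20 (G→C), site 28 (G→A), site 32 (T→G), site 33 (A→T).
That gives 10 mismatches out of 34 aligned sites, so the Hamming distance is 10.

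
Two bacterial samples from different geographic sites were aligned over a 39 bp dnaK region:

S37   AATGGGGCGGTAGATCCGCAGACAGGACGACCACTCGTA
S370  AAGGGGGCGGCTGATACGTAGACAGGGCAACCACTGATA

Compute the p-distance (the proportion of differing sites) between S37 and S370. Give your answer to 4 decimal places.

The sequences differ at positions 3 (T/G), 11 (T/C), 12 (A/T), 16 (C/A), 19 (C/T), 27 (A/G), 29 (G/A), 36 (C/G), 37 (G/A).
There are 9 differences over 39 sites, so p = 9/39 = 0.2308.

0.2308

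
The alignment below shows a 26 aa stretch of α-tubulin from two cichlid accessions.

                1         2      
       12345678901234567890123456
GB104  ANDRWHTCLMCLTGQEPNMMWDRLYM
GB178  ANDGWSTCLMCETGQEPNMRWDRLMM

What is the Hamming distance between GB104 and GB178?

5

Mismatches occur at site 4 (R/G), site 6 (H/S), site 12 (L/E), site 20 (M/R), site 25 (Y/M).
That gives 5 mismatches out of 26 aligned sites, so the Hamming distance is 5.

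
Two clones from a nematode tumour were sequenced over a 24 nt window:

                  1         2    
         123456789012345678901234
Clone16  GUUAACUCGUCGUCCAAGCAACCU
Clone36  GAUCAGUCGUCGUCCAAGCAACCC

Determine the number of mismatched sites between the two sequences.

Mismatches occur at site 2 (U/A), site 4 (A/C), site 6 (C/G), site 24 (U/C).
That gives 4 mismatches out of 24 aligned sites, so the Hamming distance is 4.

4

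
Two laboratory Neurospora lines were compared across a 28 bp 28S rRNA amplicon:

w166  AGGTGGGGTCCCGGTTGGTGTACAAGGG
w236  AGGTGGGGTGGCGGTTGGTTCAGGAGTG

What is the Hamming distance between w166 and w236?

7

Differing sites — 10:C/G; 11:C/G; 20:G/T; 21:T/C; 23:C/G; 24:A/G; 27:G/T.
That gives 7 mismatches out of 28 aligned sites, so the Hamming distance is 7.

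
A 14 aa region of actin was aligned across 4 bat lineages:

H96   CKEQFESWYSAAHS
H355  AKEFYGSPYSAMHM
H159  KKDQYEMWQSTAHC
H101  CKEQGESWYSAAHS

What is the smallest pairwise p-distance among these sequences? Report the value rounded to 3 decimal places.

Pairwise Hamming distances:
  H96 vs H355: 7
  H96 vs H159: 7
  H96 vs H101: 1
  H355 vs H159: 10
  H355 vs H101: 7
  H159 vs H101: 7
The smallest is 1 mismatch, between H96 and H101; p = 1/14 = 0.071.

0.071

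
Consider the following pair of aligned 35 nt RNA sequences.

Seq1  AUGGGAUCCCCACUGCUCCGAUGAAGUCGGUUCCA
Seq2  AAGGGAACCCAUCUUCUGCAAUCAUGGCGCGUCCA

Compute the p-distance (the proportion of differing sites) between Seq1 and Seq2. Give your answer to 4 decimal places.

Mismatches occur at site 2 (U↔A), site 7 (U↔A), site 11 (C↔A), site 12 (A↔U), site 15 (G↔U), site 18 (C↔G), site 20 (G↔A), site 23 (G↔C), site 25 (A↔U), site 27 (U↔G), site 30 (G↔C), site 31 (U↔G).
There are 12 differences over 35 sites, so p = 12/35 = 0.3429.

0.3429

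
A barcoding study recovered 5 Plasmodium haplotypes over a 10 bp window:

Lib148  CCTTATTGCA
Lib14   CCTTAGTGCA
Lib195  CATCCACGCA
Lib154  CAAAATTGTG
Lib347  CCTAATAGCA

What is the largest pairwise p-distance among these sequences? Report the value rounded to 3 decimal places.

0.700

Pairwise Hamming distances:
  Lib148 vs Lib14: 1
  Lib148 vs Lib195: 5
  Lib148 vs Lib154: 5
  Lib148 vs Lib347: 2
  Lib14 vs Lib195: 5
  Lib14 vs Lib154: 6
  Lib14 vs Lib347: 3
  Lib195 vs Lib154: 7
  Lib195 vs Lib347: 5
  Lib154 vs Lib347: 5
The largest is 7 mismatches, between Lib195 and Lib154; p = 7/10 = 0.700.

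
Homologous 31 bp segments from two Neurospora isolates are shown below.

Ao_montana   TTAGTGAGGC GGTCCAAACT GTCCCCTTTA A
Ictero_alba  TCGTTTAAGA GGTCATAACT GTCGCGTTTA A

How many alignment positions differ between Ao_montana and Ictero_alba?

10

Mismatches occur at site 2 (T→C), site 3 (A→G), site 4 (G→T), site 6 (G→T), site 8 (G→A), site 10 (C→A), site 15 (C→A), site 16 (A→T), site 24 (C→G), site 26 (C→G).
That gives 10 mismatches out of 31 aligned sites, so the Hamming distance is 10.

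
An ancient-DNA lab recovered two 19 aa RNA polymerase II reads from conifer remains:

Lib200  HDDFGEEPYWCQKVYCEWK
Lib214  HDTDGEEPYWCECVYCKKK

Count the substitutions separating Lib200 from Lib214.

Mismatches occur at site 3 (D→T), site 4 (F→D), site 12 (Q→E), site 13 (K→C), site 17 (E→K), site 18 (W→K).
That gives 6 mismatches out of 19 aligned sites, so the Hamming distance is 6.

6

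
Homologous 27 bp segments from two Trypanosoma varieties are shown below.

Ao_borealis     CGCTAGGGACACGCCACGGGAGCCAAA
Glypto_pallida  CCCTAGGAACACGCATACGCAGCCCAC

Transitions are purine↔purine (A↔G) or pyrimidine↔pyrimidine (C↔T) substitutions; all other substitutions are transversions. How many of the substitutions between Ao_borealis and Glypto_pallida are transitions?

1

Mismatches occur at site 2 (G↔C, transversion), site 8 (G↔A, transition), site 15 (C↔A, transversion), site 16 (A↔T, transversion), site 17 (C↔A, transversion), site 18 (G↔C, transversion), site 20 (G↔C, transversion), site 25 (A↔C, transversion), site 27 (A↔C, transversion).
Of the 9 differences, 1 transition and 8 transversions, so the answer is 1.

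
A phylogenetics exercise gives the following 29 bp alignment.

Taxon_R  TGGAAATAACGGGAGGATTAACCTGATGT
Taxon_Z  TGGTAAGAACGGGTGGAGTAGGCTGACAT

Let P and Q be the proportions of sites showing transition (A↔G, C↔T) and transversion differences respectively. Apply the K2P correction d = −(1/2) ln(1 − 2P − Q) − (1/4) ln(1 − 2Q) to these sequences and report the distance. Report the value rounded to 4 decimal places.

0.3442

Mismatches occur at site 4 (A/T, transversion), site 7 (T/G, transversion), site 14 (A/T, transversion), site 18 (T/G, transversion), site 21 (A/G, transition), site 22 (C/G, transversion), site 27 (T/C, transition), site 28 (G/A, transition).
Of the 8 differences, 3 transitions and 5 transversions over 29 sites: P = 3/29 = 0.103448, Q = 5/29 = 0.172414.
d = −0.5·ln(0.620690) − 0.25·ln(0.655172) = −0.5·(-0.476924) − 0.25·(-0.422857) = 0.3442.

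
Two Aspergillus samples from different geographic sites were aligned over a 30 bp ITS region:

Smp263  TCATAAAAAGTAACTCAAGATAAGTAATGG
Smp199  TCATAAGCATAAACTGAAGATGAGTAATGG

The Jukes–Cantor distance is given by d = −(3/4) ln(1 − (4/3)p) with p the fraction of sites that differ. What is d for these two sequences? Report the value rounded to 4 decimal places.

Differing sites — 7:A/G; 8:A/C; 10:G/T; 11:T/A; 16:C/G; 22:A/G.
p = 6/30 = 0.200000.
d = −0.75 · ln(1 − (4/3)·0.200000) = −0.75 · ln(0.733333) = −0.75 · (-0.310155) = 0.2326.

0.2326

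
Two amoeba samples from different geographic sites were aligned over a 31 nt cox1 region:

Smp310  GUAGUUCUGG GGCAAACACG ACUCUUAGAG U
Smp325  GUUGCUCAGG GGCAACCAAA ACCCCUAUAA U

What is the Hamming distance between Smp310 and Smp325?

10

Differing sites — 3:A/U; 5:U/C; 8:U/A; 16:A/C; 19:C/A; 20:G/A; 23:U/C; 25:U/C; 28:G/U; 30:G/A.
That gives 10 mismatches out of 31 aligned sites, so the Hamming distance is 10.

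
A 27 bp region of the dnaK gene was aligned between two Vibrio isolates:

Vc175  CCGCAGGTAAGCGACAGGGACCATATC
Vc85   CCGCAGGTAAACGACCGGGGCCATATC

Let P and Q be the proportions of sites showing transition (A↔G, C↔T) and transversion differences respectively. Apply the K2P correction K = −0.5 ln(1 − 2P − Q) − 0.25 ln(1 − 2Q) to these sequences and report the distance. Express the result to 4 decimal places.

0.1216

The sequences differ at positions 11 (G/A, transition), 16 (A/C, transversion), 20 (A/G, transition).
Of the 3 differences, 2 transitions and 1 transversion over 27 sites: P = 2/27 = 0.074074, Q = 1/27 = 0.037037.
d = −0.5·ln(0.814815) − 0.25·ln(0.925926) = −0.5·(-0.204794) − 0.25·(-0.076961) = 0.1216.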